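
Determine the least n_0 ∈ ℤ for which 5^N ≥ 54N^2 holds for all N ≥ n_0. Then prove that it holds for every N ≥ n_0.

n_0 = 5

At N = 4: 625 < 864, so the inequality fails and n_0 ≥ 5. We prove 5^N ≥ 54N^2 for all N ≥ 5.
Base step (N = 5): 5^N = 3125 and 54N^2 = 1350, so 3125 ≥ 1350.
Inductive step: assume the claim holds for N = j, so 5^j ≥ 54j^2.
Then 5^(j + 1) = 5·(5^j) ≥ 5·(54j^2).
Also, for j ≥ 5 we have 5·(54j^2) ≥ 54(j+1)^2, since 5 ≥ (1 + 1/j)^2 for all j ≥ 5.
Combining, 5^(j + 1) ≥ 54(j+1)^2.
This completes the induction.
Hence the smallest such n_0 is 5.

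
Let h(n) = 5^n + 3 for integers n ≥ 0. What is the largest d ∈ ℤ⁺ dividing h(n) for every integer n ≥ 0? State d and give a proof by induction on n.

Computing the first values: h(0) = 4 and h(1) = 8; gcd(4, 8) = 4, so d ≤ 4.
We prove 4 | 5^n + 3 for all n ≥ 0 by induction on n.
For the base case n = 0: h(0) = 4 = 4·(1), so 4 | h(0).
For the inductive step, assume it holds for an arbitrary m ≥ 0, i.e. 4 | h(m). Then
h(m+1) = 5^(m+1) + 3 = 5·(5^m + 3) - 12 = 5·h(m) - 12. The first term is divisible by 4 by the inductive hypothesis, and -12 is divisible by 4. Hence 4 | h(m+1).
By induction, the statement is established for all n ≥ 0.
Therefore the largest such d is 4.

d = 4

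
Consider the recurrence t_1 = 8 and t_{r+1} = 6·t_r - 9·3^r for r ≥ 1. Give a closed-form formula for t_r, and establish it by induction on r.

Computing the first terms: t_1 = 8, t_2 = 21, t_3 = 45. This suggests t_r = 3^(r + 1) - 6^(r - 1).
Base step (r = 1): the formula gives 8 = 8 = t_1.
For the inductive step, assume it holds for an arbitrary k ≥ 1, so t_k = 3^(k + 1) - 6^(k - 1).
Then t_{k+1} = 6·t_k - 9·3^k = 6·(3^(k + 1) - 6^(k - 1)) - 9·3^k = 3^(k + 2) - 6^k = 3^((k+1) + 1) - 6^((k+1) - 1),
which is the claimed formula at r = k+1.
By the principle of mathematical induction, the result holds for all r ≥ 1.

t_r = 3^(r + 1) - 6^(r - 1)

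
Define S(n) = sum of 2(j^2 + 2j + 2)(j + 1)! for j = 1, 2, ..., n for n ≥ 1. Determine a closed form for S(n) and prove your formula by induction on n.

S(n) = (2n + 2)(n + 2)! - 4

We claim S(n) = (2n + 2)(n + 2)! - 4 for all n ≥ 1.
When n = 1: S(1) = 20, and the closed form gives 20. They agree.
For the inductive step, assume it holds for an arbitrary j ≥ 1, so S(j) = (2j + 2)(j + 2)! - 4.
Then S(j+1) = S(j) + (2(j^2 + 4j + 5)(j + 2)!) = ((2j + 2)(j + 2)! - 4) + (2(j^2 + 4j + 5)(j + 2)!).
Simplifying, S(j+1) = (2(j+1) + 2)((j+1) + 2)! - 4,
which is the closed form with n = j+1.
By the principle of mathematical induction, the result holds for all n ≥ 1.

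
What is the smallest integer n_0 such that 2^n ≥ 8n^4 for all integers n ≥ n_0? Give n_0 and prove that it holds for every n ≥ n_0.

At n = 20: 1048576 < 1280000, so the inequality fails and n_0 ≥ 21. We prove 2^n ≥ 8n^4 for all n ≥ 21.
When n = 21: 2^n = 2097152 and 8n^4 = 1555848, so 2097152 ≥ 1555848.
Inductive step: suppose the statement holds for some m ≥ 21, so 2^m ≥ 8m^4.
Then 2^(m + 1) = 2·(2^m) ≥ 2·(8m^4).
Also, for m ≥ 21 we have 2·(8m^4) ≥ 8(m+1)^4, since 2 ≥ (1 + 1/m)^4 for all m ≥ 21.
Combining, 2^(m + 1) ≥ 8(m+1)^4.
Hence, by induction on n, the claim holds for every n ≥ 21.
Hence the smallest such n_0 is 21.

n_0 = 21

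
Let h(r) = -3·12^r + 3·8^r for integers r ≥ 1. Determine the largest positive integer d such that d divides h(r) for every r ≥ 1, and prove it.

Computing the first values: h(1) = -12 and h(2) = -240; gcd(-12, -240) = 12, so d ≤ 12.
We prove 12 | -3·12^r + 3·8^r for all r ≥ 1 by induction on r.
For the base case r = 1: h(1) = -12 = 12·(-1), so 12 | h(1).
For the inductive step, assume it holds for an arbitrary m ≥ 1, i.e. 12 | h(m). Then
h(m+1) − 12·h(m) = (-3·12^(m+1) + 3·8^(m+1)) − 12·(-3·12^m + 3·8^m) = (3)·8^m·(8 − 12) = (-12)·8^m. Since 12 | h(m) by the inductive hypothesis, 12 | 12·h(m); and 12 | -12 since -12 = 12·-1. Therefore 12 | h(m+1).
This completes the induction.
Therefore the largest such d is 12.

d = 12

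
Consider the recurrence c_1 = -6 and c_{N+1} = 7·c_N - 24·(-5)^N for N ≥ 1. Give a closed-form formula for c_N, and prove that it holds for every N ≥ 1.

c_N = 2(-5)^N + 4·7^(N - 1)

Computing the first terms: c_1 = -6, c_2 = 78, c_3 = -54. This suggests c_N = 2(-5)^N + 4·7^(N - 1).
When N = 1: the formula gives -6 = -6 = c_1.
Inductive step: suppose the statement holds for some m ≥ 1, so c_m = 2(-5)^m + 4·7^(m - 1).
Then c_{m+1} = 7·c_m - 24·(-5)^m = 7·(2(-5)^m + 4·7^(m - 1)) - 24·(-5)^m = 2(-5)^(m + 1) + 4·7^m = 2(-5)^(m+1) + 4·7^((m+1) - 1),
which is the claimed formula at N = m+1.
By the principle of mathematical induction, the result holds for all N ≥ 1.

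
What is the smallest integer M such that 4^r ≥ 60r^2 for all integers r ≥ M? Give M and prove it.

At r = 5: 1024 < 1500, so the inequality fails and M ≥ 6. We prove 4^r ≥ 60r^2 for all r ≥ 6.
When r = 6: 4^r = 4096 and 60r^2 = 2160, so 4096 ≥ 2160.
Inductive step: suppose the statement holds for some p ≥ 6, so 4^p ≥ 60p^2.
Then 4^(p + 1) = 4·(4^p) ≥ 4·(60p^2).
Also, for p ≥ 6 we have 4·(60p^2) ≥ 60(p+1)^2, since 4 ≥ (1 + 1/p)^2 for all p ≥ 6.
Combining, 4^(p + 1) ≥ 60(p+1)^2.
Hence, by induction on r, the claim holds for every r ≥ 6.
Hence the smallest such M is 6.

M = 6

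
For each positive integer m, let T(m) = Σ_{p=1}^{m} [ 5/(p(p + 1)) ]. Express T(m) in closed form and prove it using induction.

T(m) = 5m/(m + 1)

We claim T(m) = 5m/(m + 1) for all m ≥ 1.
Base step (m = 1): T(1) = 5/2, and the closed form gives 5/2. They agree.
Inductive step: suppose the statement holds for some p ≥ 1, so T(p) = 5p/(p + 1).
Then T(p+1) = T(p) + (5/((p + 1)(p + 2))) = (5p/(p + 1)) + (5/((p + 1)(p + 2))).
Simplifying, T(p+1) = 5(p + 1)/(p + 2) = 5(p+1)/((p+1) + 1),
which is the closed form with m = p+1.
This completes the induction.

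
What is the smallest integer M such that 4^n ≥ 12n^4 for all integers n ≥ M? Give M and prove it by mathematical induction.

At n = 7: 16384 < 28812, so the inequality fails and M ≥ 8. We prove 4^n ≥ 12n^4 for all n ≥ 8.
When n = 8: 4^n = 65536 and 12n^4 = 49152, so 65536 ≥ 49152.
Inductive step: suppose the statement holds for some k ≥ 8, so 4^k ≥ 12k^4.
Then 4^(k + 1) = 4·(4^k) ≥ 4·(12k^4).
Also, for k ≥ 8 we have 4·(12k^4) ≥ 12(k+1)^4, since 4 ≥ (1 + 1/k)^4 for all k ≥ 8.
Combining, 4^(k + 1) ≥ 12(k+1)^4.
This completes the induction.
Hence the smallest such M is 8.

M = 8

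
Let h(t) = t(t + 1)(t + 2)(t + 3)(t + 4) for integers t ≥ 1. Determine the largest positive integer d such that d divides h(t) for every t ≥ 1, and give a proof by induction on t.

Computing the first values: h(1) = 120 and h(2) = 720; gcd(120, 720) = 120, so d ≤ 120.
We prove 120 | t(t + 1)(t + 2)(t + 3)(t + 4) for all t ≥ 1 by induction on t.
For the base case t = 1: h(1) = 120 = 120·(1), so 120 | h(1).
Suppose the result is true for t = m, i.e. 120 | h(m). Then
h(m+1) − h(m) = (m+1)·(m+2)·(m+3)·(m+4)·(m+5) − m·(m+1)·(m+2)·(m+3)·(m+4) = (m+1)·(m+2)·(m+3)·(m+4)·[(m+5) − m] = 5·(m+1)·(m+2)·(m+3)·(m+4). The product of 4 consecutive integers is divisible by (4)! = 24, so h(m+1) − h(m) is divisible by 5·24 = 120. By the inductive hypothesis 120 | h(m), hence 120 | h(m+1).
By induction, the statement is established for all t ≥ 1.
Therefore the largest such d is 120.

d = 120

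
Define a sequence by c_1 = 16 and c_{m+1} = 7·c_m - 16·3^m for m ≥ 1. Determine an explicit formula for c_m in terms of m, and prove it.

c_m = 4·3^m + 4·7^(m - 1)

Computing the first terms: c_1 = 16, c_2 = 64, c_3 = 304. This suggests c_m = 4·3^m + 4·7^(m - 1).
For the base case m = 1: the formula gives 16 = 16 = c_1.
Suppose the result is true for m = i, so c_i = 4·3^i + 4·7^(i - 1).
Then c_{i+1} = 7·c_i - 16·3^i = 7·(4·3^i + 4·7^(i - 1)) - 16·3^i = 4·3^(i + 1) + 4·7^i = 4·3^(i+1) + 4·7^((i+1) - 1),
which is the claimed formula at m = i+1.
By the principle of mathematical induction, the result holds for all m ≥ 1.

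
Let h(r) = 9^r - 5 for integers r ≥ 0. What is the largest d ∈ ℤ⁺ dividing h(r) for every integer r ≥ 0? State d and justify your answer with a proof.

d = 4

Computing the first values: h(0) = -4 and h(1) = 4; gcd(-4, 4) = 4, so d ≤ 4.
We prove 4 | 9^r - 5 for all r ≥ 0 by induction on r.
When r = 0: h(0) = -4 = 4·(-1), so 4 | h(0).
Suppose the result is true for r = k, i.e. 4 | h(k). Then
h(k+1) = 9^(k+1) - 5 = 9·(9^k - 5) + 40 = 9·h(k) + 40. The first term is divisible by 4 by the inductive hypothesis, and 40 is divisible by 4. Hence 4 | h(k+1).
By induction, the statement is established for all r ≥ 0.
Therefore the largest such d is 4.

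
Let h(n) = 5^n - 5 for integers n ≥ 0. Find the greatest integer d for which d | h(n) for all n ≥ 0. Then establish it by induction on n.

d = 4

Computing the first values: h(0) = -4 and h(1) = 0; gcd(-4, 0) = 4, so d ≤ 4.
We prove 4 | 5^n - 5 for all n ≥ 0 by induction on n.
For the base case n = 0: h(0) = -4 = 4·(-1), so 4 | h(0).
For the inductive step, assume it holds for an arbitrary i ≥ 0, i.e. 4 | h(i). Then
h(i+1) = 5^(i+1) - 5 = 5·(5^i - 5) + 20 = 5·h(i) + 20. The first term is divisible by 4 by the inductive hypothesis, and 20 is divisible by 4. Hence 4 | h(i+1).
Hence, by induction on n, the claim holds for every n ≥ 0.
Therefore the largest such d is 4.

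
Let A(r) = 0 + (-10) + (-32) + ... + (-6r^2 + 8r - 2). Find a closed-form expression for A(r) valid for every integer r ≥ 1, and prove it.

We claim A(r) = -r(r - 1)(2r + 1) for all r ≥ 1.
Base case (r = 1): A(1) = 0, and the closed form gives 0. They agree.
For the inductive step, assume it holds for an arbitrary k ≥ 1, so A(k) = k(-2k^2 + k + 1).
Then A(k+1) = A(k) + (2k(-3k - 2)) = (k(-2k^2 + k + 1)) + (2k(-3k - 2)).
Simplifying, A(k+1) = -k(k + 1)(2k + 3) = -(k+1)((k+1) - 1)(2(k+1) + 1),
which is the closed form with r = k+1.
By the principle of mathematical induction, the result holds for all r ≥ 1.

A(r) = -r(r - 1)(2r + 1)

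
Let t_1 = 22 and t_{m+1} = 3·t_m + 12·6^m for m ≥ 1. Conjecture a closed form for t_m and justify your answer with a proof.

t_m = -2·3^(m - 1) + 4·6^m

Computing the first terms: t_1 = 22, t_2 = 138, t_3 = 846. This suggests t_m = -2·3^(m - 1) + 4·6^m.
Base case (m = 1): the formula gives 22 = 22 = t_1.
Inductive step: suppose the statement holds for some i ≥ 1, so t_i = -2·3^(i - 1) + 4·6^i.
Then t_{i+1} = 3·t_i + 12·6^i = 3·(-2·3^(i - 1) + 4·6^i) + 12·6^i = -2·3^i + 4·6^(i + 1) = -2·3^((i+1) - 1) + 4·6^(i+1),
which is the claimed formula at m = i+1.
Hence, by induction on m, the claim holds for every m ≥ 1.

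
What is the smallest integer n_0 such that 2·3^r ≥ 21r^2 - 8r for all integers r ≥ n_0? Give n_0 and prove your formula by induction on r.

At r = 4: 162 < 304, so the inequality fails and n_0 ≥ 5. We prove 2·3^r ≥ 21r^2 - 8r for all r ≥ 5.
Base case (r = 5): 2·3^r = 486 and 21r^2 - 8r = 485, so 486 ≥ 485.
Inductive step: suppose the statement holds for some k ≥ 5, so 2·3^k ≥ 21k^2 - 8k.
Then 2·3^(k + 1) = 3·(2·3^k) ≥ 3·(21k^2 - 8k).
Also, for k ≥ 5 we have 3·(21k^2 - 8k) ≥ 21(k+1)^2 - 8(k+1), since 3·(21k^2 - 8k) − (21(k+1)^2 - 8(k+1)) = 42k^2 - 58k - 13, which is nonnegative for all k ≥ 5.
Combining, 2·3^(k + 1) ≥ 21(k+1)^2 - 8(k+1).
Hence, by induction on r, the claim holds for every r ≥ 5.
Hence the smallest such n_0 is 5.

n_0 = 5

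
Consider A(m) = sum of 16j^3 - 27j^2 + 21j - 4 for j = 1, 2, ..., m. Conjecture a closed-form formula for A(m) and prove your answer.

We claim A(m) = m(4m^3 - m^2 + m + 2) for all m ≥ 1.
Base step (m = 1): A(1) = 6, and the closed form gives 6. They agree.
For the inductive step, assume it holds for an arbitrary j ≥ 1, so A(j) = j(4j^3 - j^2 + j + 2).
Then A(j+1) = A(j) + (16j^3 + 21j^2 + 15j + 6) = (j(4j^3 - j^2 + j + 2)) + (16j^3 + 21j^2 + 15j + 6).
Simplifying, A(j+1) = (j + 1)(4j^3 + 11j^2 + 11j + 6) = (j+1)(4(j+1)^3 - (j+1)^2 + (j+1) + 2),
which is the closed form with m = j+1.
By induction, the statement is established for all m ≥ 1.

A(m) = m(4m^3 - m^2 + m + 2)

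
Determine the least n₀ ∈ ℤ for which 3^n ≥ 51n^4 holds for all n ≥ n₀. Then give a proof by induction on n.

At n = 12: 531441 < 1057536, so the inequality fails and n₀ ≥ 13. We prove 3^n ≥ 51n^4 for all n ≥ 13.
When n = 13: 3^n = 1594323 and 51n^4 = 1456611, so 1594323 ≥ 1456611.
Inductive step: suppose the statement holds for some p ≥ 13, so 3^p ≥ 51p^4.
Then 3^(p + 1) = 3·(3^p) ≥ 3·(51p^4).
Also, for p ≥ 13 we have 3·(51p^4) ≥ 51(p+1)^4, since 3 ≥ (1 + 1/p)^4 for all p ≥ 13.
Combining, 3^(p + 1) ≥ 51(p+1)^4.
This completes the induction.
Hence the smallest such n₀ is 13.

n₀ = 13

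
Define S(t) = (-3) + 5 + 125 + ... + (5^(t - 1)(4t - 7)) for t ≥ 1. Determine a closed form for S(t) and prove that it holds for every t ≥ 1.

S(t) = 5^t(t - 2) + 2

We claim S(t) = 5^t(t - 2) + 2 for all t ≥ 1.
Base step (t = 1): S(1) = -3, and the closed form gives -3. They agree.
Suppose the result is true for t = i, so S(i) = 5^i(i - 2) + 2.
Then S(i+1) = S(i) + (5^i(4i - 3)) = (5^i(i - 2) + 2) + (5^i(4i - 3)).
Simplifying, S(i+1) = 5^(i + 1)i - 5^(i + 1) + 2 = 5^(i+1)((i+1) - 2) + 2,
which is the closed form with t = i+1.
Hence, by induction on t, the claim holds for every t ≥ 1.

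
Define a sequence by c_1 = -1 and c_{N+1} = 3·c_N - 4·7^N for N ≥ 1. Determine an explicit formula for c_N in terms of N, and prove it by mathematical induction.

c_N = 2·3^N - 7^N

Computing the first terms: c_1 = -1, c_2 = -31, c_3 = -289. This suggests c_N = 2·3^N - 7^N.
Base case (N = 1): the formula gives -1 = -1 = c_1.
Inductive step: suppose the statement holds for some k ≥ 1, so c_k = 2·3^k - 7^k.
Then c_{k+1} = 3·c_k - 4·7^k = 3·(2·3^k - 7^k) - 4·7^k = 2·3^(k + 1) - 7^(k + 1),
which is the claimed formula at N = k+1.
Hence, by induction on N, the claim holds for every N ≥ 1.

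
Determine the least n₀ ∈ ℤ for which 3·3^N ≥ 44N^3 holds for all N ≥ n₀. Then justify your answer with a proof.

At N = 8: 19683 < 22528, so the inequality fails and n₀ ≥ 9. We prove 3·3^N ≥ 44N^3 for all N ≥ 9.
Base case (N = 9): 3·3^N = 59049 and 44N^3 = 32076, so 59049 ≥ 32076.
Inductive step: suppose the statement holds for some i ≥ 9, so 3·3^i ≥ 44i^3.
Then 3·3^(i + 1) = 3·(3·3^i) ≥ 3·(44i^3).
Also, for i ≥ 9 we have 3·(44i^3) ≥ 44(i+1)^3, since 3 ≥ (1 + 1/i)^3 for all i ≥ 9.
Combining, 3·3^(i + 1) ≥ 44(i+1)^3.
By induction, the statement is established for all N ≥ 9.
Hence the smallest such n₀ is 9.

n₀ = 9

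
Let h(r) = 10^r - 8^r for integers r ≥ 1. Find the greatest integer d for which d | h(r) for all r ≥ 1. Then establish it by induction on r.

Computing the first values: h(1) = 2 and h(2) = 36; gcd(2, 36) = 2, so d ≤ 2.
We prove 2 | 10^r - 8^r for all r ≥ 1 by induction on r.
Base step (r = 1): h(1) = 2 = 2·(1), so 2 | h(1).
Suppose the result is true for r = m, i.e. 2 | h(m). Then
10^{m+1} − 8^{m+1} = 10·10^m − 8·8^m = 10·(10^m − 8^m) + (2)·8^m. The first term is divisible by 2 by the inductive hypothesis, and the second term (2)·8^m is divisible by 2 since 2 | 2. Hence 2 | h(m+1).
By the principle of mathematical induction, the result holds for all r ≥ 1.
Therefore the largest such d is 2.

d = 2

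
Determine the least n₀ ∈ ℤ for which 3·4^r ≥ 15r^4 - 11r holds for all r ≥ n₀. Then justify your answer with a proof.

At r = 6: 12288 < 19374, so the inequality fails and n₀ ≥ 7. We prove 3·4^r ≥ 15r^4 - 11r for all r ≥ 7.
When r = 7: 3·4^r = 49152 and 15r^4 - 11r = 35938, so 49152 ≥ 35938.
For the inductive step, assume it holds for an arbitrary j ≥ 7, so 3·4^j ≥ 15j^4 - 11j.
Then 3·4^(j + 1) = 4·(3·4^j) ≥ 4·(15j^4 - 11j).
Also, for j ≥ 7 we have 4·(15j^4 - 11j) ≥ 15(j+1)^4 - 11(j+1), since 4·(15j^4 - 11j) − (15(j+1)^4 - 11(j+1)) = 45j^4 - 60j^3 - 90j^2 - 93j - 4, which is nonnegative for all j ≥ 7.
Combining, 3·4^(j + 1) ≥ 15(j+1)^4 - 11(j+1).
By the principle of mathematical induction, the result holds for all r ≥ 7.
Hence the smallest such n₀ is 7.

n₀ = 7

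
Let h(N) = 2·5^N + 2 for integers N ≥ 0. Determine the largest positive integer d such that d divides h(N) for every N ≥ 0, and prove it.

d = 4

Computing the first values: h(0) = 4 and h(1) = 12; gcd(4, 12) = 4, so d ≤ 4.
We prove 4 | 2·5^N + 2 for all N ≥ 0 by induction on N.
Base case (N = 0): h(0) = 4 = 4·(1), so 4 | h(0).
Inductive step: suppose the statement holds for some r ≥ 0, i.e. 4 | h(r). Then
h(r+1) = 2·5^(r+1) + 2 = 5·(2·5^r + 2) - 8 = 5·h(r) - 8. The first term is divisible by 4 by the inductive hypothesis, and -8 is divisible by 4. Hence 4 | h(r+1).
By the principle of mathematical induction, the result holds for all N ≥ 0.
Therefore the largest such d is 4.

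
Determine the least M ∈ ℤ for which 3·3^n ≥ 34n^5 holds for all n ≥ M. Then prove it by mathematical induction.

At n = 14: 14348907 < 18286016, so the inequality fails and M ≥ 15. We prove 3·3^n ≥ 34n^5 for all n ≥ 15.
Base case (n = 15): 3·3^n = 43046721 and 34n^5 = 25818750, so 43046721 ≥ 25818750.
For the inductive step, assume it holds for an arbitrary m ≥ 15, so 3·3^m ≥ 34m^5.
Then 3·3^(m + 1) = 3·(3·3^m) ≥ 3·(34m^5).
Also, for m ≥ 15 we have 3·(34m^5) ≥ 34(m+1)^5, since 3 ≥ (1 + 1/m)^5 for all m ≥ 15.
Combining, 3·3^(m + 1) ≥ 34(m+1)^5.
By the principle of mathematical induction, the result holds for all n ≥ 15.
Hence the smallest such M is 15.

M = 15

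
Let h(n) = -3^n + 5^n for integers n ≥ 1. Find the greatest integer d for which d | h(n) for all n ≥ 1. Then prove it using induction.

d = 2

Computing the first values: h(1) = 2 and h(2) = 16; gcd(2, 16) = 2, so d ≤ 2.
We prove 2 | -3^n + 5^n for all n ≥ 1 by induction on n.
For the base case n = 1: h(1) = 2 = 2·(1), so 2 | h(1).
For the inductive step, assume it holds for an arbitrary p ≥ 1, i.e. 2 | h(p). Then
5^{p+1} − 3^{p+1} = 5·5^p − 3·3^p = 5·(5^p − 3^p) + (2)·3^p. The first term is divisible by 2 by the inductive hypothesis, and the second term (2)·3^p is divisible by 2 since 2 | 2. Hence 2 | h(p+1).
This completes the induction.
Therefore the largest such d is 2.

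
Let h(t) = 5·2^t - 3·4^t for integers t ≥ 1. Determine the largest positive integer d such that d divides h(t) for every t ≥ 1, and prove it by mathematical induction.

d = 2

Computing the first values: h(1) = -2 and h(2) = -28; gcd(-2, -28) = 2, so d ≤ 2.
We prove 2 | 5·2^t - 3·4^t for all t ≥ 1 by induction on t.
For the base case t = 1: h(1) = -2 = 2·(-1), so 2 | h(1).
For the inductive step, assume it holds for an arbitrary m ≥ 1, i.e. 2 | h(m). Then
h(m+1) − 4·h(m) = (5·2^(m+1) - 3·4^(m+1)) − 4·(5·2^m - 3·4^m) = (5)·2^m·(2 − 4) = (-10)·2^m. Since 2 | h(m) by the inductive hypothesis, 2 | 4·h(m); and 2 | -10 since -10 = 2·-5. Therefore 2 | h(m+1).
By induction, the statement is established for all t ≥ 1.
Therefore the largest such d is 2.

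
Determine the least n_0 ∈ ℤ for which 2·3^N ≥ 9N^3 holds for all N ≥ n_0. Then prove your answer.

n_0 = 7

At N = 6: 1458 < 1944, so the inequality fails and n_0 ≥ 7. We prove 2·3^N ≥ 9N^3 for all N ≥ 7.
For the base case N = 7: 2·3^N = 4374 and 9N^3 = 3087, so 4374 ≥ 3087.
Suppose the result is true for N = j, so 2·3^j ≥ 9j^3.
Then 2·3^(j + 1) = 3·(2·3^j) ≥ 3·(9j^3).
Also, for j ≥ 7 we have 3·(9j^3) ≥ 9(j+1)^3, since 3 ≥ (1 + 1/j)^3 for all j ≥ 7.
Combining, 2·3^(j + 1) ≥ 9(j+1)^3.
By the principle of mathematical induction, the result holds for all N ≥ 7.
Hence the smallest such n_0 is 7.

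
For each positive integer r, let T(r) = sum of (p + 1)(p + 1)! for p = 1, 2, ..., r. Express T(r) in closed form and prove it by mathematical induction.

T(r) = (r + 2)! - 2

We claim T(r) = (r + 2)! - 2 for all r ≥ 1.
When r = 1: T(1) = 4, and the closed form gives 4. They agree.
Inductive step: assume the claim holds for r = p, so T(p) = (p + 2)! - 2.
Then T(p+1) = T(p) + ((p + 2)(p + 2)!) = ((p + 2)! - 2) + ((p + 2)(p + 2)!).
Simplifying, T(p+1) = ((p+1) + 2)! - 2,
which is the closed form with r = p+1.
By induction, the statement is established for all r ≥ 1.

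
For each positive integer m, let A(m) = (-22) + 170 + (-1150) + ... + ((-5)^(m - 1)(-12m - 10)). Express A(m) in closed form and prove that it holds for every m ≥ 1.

We claim A(m) = 2(-5)^m(m + 1) - 2 for all m ≥ 1.
For the base case m = 1: A(1) = -22, and the closed form gives -22. They agree.
For the inductive step, assume it holds for an arbitrary k ≥ 1, so A(k) = 2(-5)^k(k + 1) - 2.
Then A(k+1) = A(k) + ((-5)^k(-12k - 22)) = (2(-5)^k(k + 1) - 2) + ((-5)^k(-12k - 22)).
Simplifying, A(k+1) = -10(-5)^k·k - 20(-5)^k - 2 = 2(-5)^(k+1)((k+1) + 1) - 2,
which is the closed form with m = k+1.
This completes the induction.

A(m) = 2(-5)^m(m + 1) - 2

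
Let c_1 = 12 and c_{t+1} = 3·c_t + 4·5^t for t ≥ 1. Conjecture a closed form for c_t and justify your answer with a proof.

Computing the first terms: c_1 = 12, c_2 = 56, c_3 = 268. This suggests c_t = 2·3^(t - 1) + 2·5^t.
When t = 1: the formula gives 12 = 12 = c_1.
Inductive step: suppose the statement holds for some j ≥ 1, so c_j = 2·3^(j - 1) + 2·5^j.
Then c_{j+1} = 3·c_j + 4·5^j = 3·(2·3^(j - 1) + 2·5^j) + 4·5^j = 2·3^j + 2·5^(j + 1) = 2·3^((j+1) - 1) + 2·5^(j+1),
which is the claimed formula at t = j+1.
By the principle of mathematical induction, the result holds for all t ≥ 1.

c_t = 2·3^(t - 1) + 2·5^t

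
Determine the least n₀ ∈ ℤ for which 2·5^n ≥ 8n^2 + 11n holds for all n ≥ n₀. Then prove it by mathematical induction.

At n = 2: 50 < 54, so the inequality fails and n₀ ≥ 3. We prove 2·5^n ≥ 8n^2 + 11n for all n ≥ 3.
Base case (n = 3): 2·5^n = 250 and 8n^2 + 11n = 105, so 250 ≥ 105.
For the inductive step, assume it holds for an arbitrary j ≥ 3, so 2·5^j ≥ 8j^2 + 11j.
Then 2·5^(j + 1) = 5·(2·5^j) ≥ 5·(8j^2 + 11j).
Also, for j ≥ 3 we have 5·(8j^2 + 11j) ≥ 8(j+1)^2 + 11(j+1), since 5·(8j^2 + 11j) − (8(j+1)^2 + 11(j+1)) = 32j^2 + 28j - 19, which is nonnegative for all j ≥ 3.
Combining, 2·5^(j + 1) ≥ 8(j+1)^2 + 11(j+1).
This completes the induction.
Hence the smallest such n₀ is 3.

n₀ = 3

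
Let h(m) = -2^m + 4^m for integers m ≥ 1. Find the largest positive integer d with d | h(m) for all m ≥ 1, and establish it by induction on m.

Computing the first values: h(1) = 2 and h(2) = 12; gcd(2, 12) = 2, so d ≤ 2.
We prove 2 | -2^m + 4^m for all m ≥ 1 by induction on m.
Base case (m = 1): h(1) = 2 = 2·(1), so 2 | h(1).
Inductive step: assume the claim holds for m = j, i.e. 2 | h(j). Then
4^{j+1} − 2^{j+1} = 4·4^j − 2·2^j = 4·(4^j − 2^j) + (2)·2^j. The first term is divisible by 2 by the inductive hypothesis, and the second term (2)·2^j is divisible by 2 since 2 | 2. Hence 2 | h(j+1).
By induction, the statement is established for all m ≥ 1.
Therefore the largest such d is 2.

d = 2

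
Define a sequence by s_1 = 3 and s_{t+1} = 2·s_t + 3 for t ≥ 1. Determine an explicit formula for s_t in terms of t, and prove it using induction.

Computing the first terms: s_1 = 3, s_2 = 9, s_3 = 21. This suggests s_t = 3·2^t - 3.
Base case (t = 1): the formula gives 3 = 3 = s_1.
Suppose the result is true for t = p, so s_p = 3·2^p - 3.
Then s_{p+1} = 2·s_p + 3 = 2·(3·2^p - 3) + 3 = 3·2^(p + 1) - 3,
which is the claimed formula at t = p+1.
This completes the induction.

s_t = 3·2^t - 3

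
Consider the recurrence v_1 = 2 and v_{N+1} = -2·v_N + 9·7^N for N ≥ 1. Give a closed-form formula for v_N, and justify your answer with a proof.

Computing the first terms: v_1 = 2, v_2 = 59, v_3 = 323. This suggests v_N = -5(-2)^(N - 1) + 7^N.
When N = 1: the formula gives 2 = 2 = v_1.
Inductive step: assume the claim holds for N = i, so v_i = -5(-2)^(i - 1) + 7^i.
Then v_{i+1} = -2·v_i + 9·7^i = -2·(-5(-2)^(i - 1) + 7^i) + 9·7^i = -5(-2)^i + 7^(i + 1) = -5(-2)^((i+1) - 1) + 7^(i+1),
which is the claimed formula at N = i+1.
This completes the induction.

v_N = -5(-2)^(N - 1) + 7^N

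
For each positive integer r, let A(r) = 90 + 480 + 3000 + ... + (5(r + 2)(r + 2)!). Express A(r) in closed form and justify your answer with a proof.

We claim A(r) = 5(r + 3)! - 30 for all r ≥ 1.
Base step (r = 1): A(1) = 90, and the closed form gives 90. They agree.
Suppose the result is true for r = p, so A(p) = 5(p + 3)! - 30.
Then A(p+1) = A(p) + (5(p + 3)(p + 3)!) = (5(p + 3)! - 30) + (5(p + 3)(p + 3)!).
Simplifying, A(p+1) = 5((p+1) + 3)! - 30,
which is the closed form with r = p+1.
By induction, the statement is established for all r ≥ 1.

A(r) = 5(r + 3)! - 30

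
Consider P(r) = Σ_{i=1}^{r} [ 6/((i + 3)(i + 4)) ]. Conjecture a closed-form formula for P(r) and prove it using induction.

We claim P(r) = 3r/(2(r + 4)) for all r ≥ 1.
When r = 1: P(1) = 3/10, and the closed form gives 3/10. They agree.
Inductive step: assume the claim holds for r = i, so P(i) = 3i/(2(i + 4)).
Then P(i+1) = P(i) + (6/((i + 4)(i + 5))) = (3i/(2(i + 4))) + (6/((i + 4)(i + 5))).
Simplifying, P(i+1) = 3(i + 1)/(2(i + 5)) = 3(i+1)/(2((i+1) + 4)),
which is the closed form with r = i+1.
This completes the induction.

P(r) = 3r/(2(r + 4))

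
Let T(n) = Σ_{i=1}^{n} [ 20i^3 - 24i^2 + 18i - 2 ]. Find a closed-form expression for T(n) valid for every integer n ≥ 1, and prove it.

T(n) = n(5n^3 + 2n^2 + 2n + 3)

We claim T(n) = n(5n^3 + 2n^2 + 2n + 3) for all n ≥ 1.
Base case (n = 1): T(1) = 12, and the closed form gives 12. They agree.
Inductive step: suppose the statement holds for some i ≥ 1, so T(i) = i(5i^3 + 2i^2 + 2i + 3).
Then T(i+1) = T(i) + (20i^3 + 36i^2 + 30i + 12) = (i(5i^3 + 2i^2 + 2i + 3)) + (20i^3 + 36i^2 + 30i + 12).
Simplifying, T(i+1) = (i + 1)(5i^3 + 17i^2 + 21i + 12) = (i+1)(5(i+1)^3 + 2(i+1)^2 + 2(i+1) + 3),
which is the closed form with n = i+1.
By the principle of mathematical induction, the result holds for all n ≥ 1.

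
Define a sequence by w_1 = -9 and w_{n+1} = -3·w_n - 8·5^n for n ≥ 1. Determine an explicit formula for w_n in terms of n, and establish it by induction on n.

Computing the first terms: w_1 = -9, w_2 = -13, w_3 = -161. This suggests w_n = -4(-3)^(n - 1) - 5^n.
Base case (n = 1): the formula gives -9 = -9 = w_1.
For the inductive step, assume it holds for an arbitrary k ≥ 1, so w_k = -4(-3)^(k - 1) - 5^k.
Then w_{k+1} = -3·w_k - 8·5^k = -3·(-4(-3)^(k - 1) - 5^k) - 8·5^k = -4(-3)^k - 5^(k + 1) = -4(-3)^((k+1) - 1) - 5^(k+1),
which is the claimed formula at n = k+1.
Hence, by induction on n, the claim holds for every n ≥ 1.

w_n = -4(-3)^(n - 1) - 5^n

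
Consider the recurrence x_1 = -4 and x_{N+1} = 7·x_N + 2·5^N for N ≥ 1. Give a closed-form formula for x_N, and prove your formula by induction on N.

Computing the first terms: x_1 = -4, x_2 = -18, x_3 = -76. This suggests x_N = -5^N + 7^(N - 1).
Base step (N = 1): the formula gives -4 = -4 = x_1.
Inductive step: suppose the statement holds for some i ≥ 1, so x_i = -5^i + 7^(i - 1).
Then x_{i+1} = 7·x_i + 2·5^i = 7·(-5^i + 7^(i - 1)) + 2·5^i = -5^(i + 1) + 7^i = -5^(i+1) + 7^((i+1) - 1),
which is the claimed formula at N = i+1.
Hence, by induction on N, the claim holds for every N ≥ 1.

x_N = -5^N + 7^(N - 1)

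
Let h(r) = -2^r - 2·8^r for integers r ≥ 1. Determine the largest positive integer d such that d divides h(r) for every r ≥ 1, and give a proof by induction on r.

Computing the first values: h(1) = -18 and h(2) = -132; gcd(-18, -132) = 6, so d ≤ 6.
We prove 6 | -2^r - 2·8^r for all r ≥ 1 by induction on r.
For the base case r = 1: h(1) = -18 = 6·(-3), so 6 | h(1).
For the inductive step, assume it holds for an arbitrary i ≥ 1, i.e. 6 | h(i). Then
h(i+1) − 8·h(i) = (-2^(i+1) - 2·8^(i+1)) − 8·(-2^i - 2·8^i) = (-1)·2^i·(2 − 8) = (6)·2^i. Since 6 | h(i) by the inductive hypothesis, 6 | 8·h(i); and 6 | 6 since 6 = 6·1. Therefore 6 | h(i+1).
By the principle of mathematical induction, the result holds for all r ≥ 1.
Therefore the largest such d is 6.

d = 6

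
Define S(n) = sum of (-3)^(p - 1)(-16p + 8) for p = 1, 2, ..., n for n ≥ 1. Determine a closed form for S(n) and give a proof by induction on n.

We claim S(n) = (-3)^n(4n - 1) + 1 for all n ≥ 1.
Base case (n = 1): S(1) = -8, and the closed form gives -8. They agree.
Inductive step: suppose the statement holds for some p ≥ 1, so S(p) = (-3)^p(4p - 1) + 1.
Then S(p+1) = S(p) + ((-3)^p(-16p - 8)) = ((-3)^p(4p - 1) + 1) + ((-3)^p(-16p - 8)).
Simplifying, S(p+1) = -12(-3)^p·p - 9(-3)^p + 1 = (-3)^(p+1)(4(p+1) - 1) + 1,
which is the closed form with n = p+1.
By the principle of mathematical induction, the result holds for all n ≥ 1.

S(n) = (-3)^n(4n - 1) + 1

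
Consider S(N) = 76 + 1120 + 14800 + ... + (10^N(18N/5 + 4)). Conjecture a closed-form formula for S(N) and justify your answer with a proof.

S(N) = 4·10^N(N + 1) - 4

We claim S(N) = 4·10^N(N + 1) - 4 for all N ≥ 1.
For the base case N = 1: S(1) = 76, and the closed form gives 76. They agree.
Inductive step: assume the claim holds for N = i, so S(i) = 4·10^i(i + 1) - 4.
Then S(i+1) = S(i) + (10^i(36i + 76)) = (4·10^i(i + 1) - 4) + (10^i(36i + 76)).
Simplifying, S(i+1) = 40·10^i·i + 80·10^i - 4 = 4·10^(i+1)((i+1) + 1) - 4,
which is the closed form with N = i+1.
By induction, the statement is established for all N ≥ 1.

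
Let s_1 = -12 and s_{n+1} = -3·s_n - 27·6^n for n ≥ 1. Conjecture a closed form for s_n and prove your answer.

s_n = -2(-3)^n - 3·6^n

Computing the first terms: s_1 = -12, s_2 = -126, s_3 = -594. This suggests s_n = -2(-3)^n - 3·6^n.
Base step (n = 1): the formula gives -12 = -12 = s_1.
Suppose the result is true for n = j, so s_j = -2(-3)^j - 3·6^j.
Then s_{j+1} = -3·s_j - 27·6^j = -3·(-2(-3)^j - 3·6^j) - 27·6^j = -2(-3)^(j + 1) - 3·6^(j + 1),
which is the claimed formula at n = j+1.
Hence, by induction on n, the claim holds for every n ≥ 1.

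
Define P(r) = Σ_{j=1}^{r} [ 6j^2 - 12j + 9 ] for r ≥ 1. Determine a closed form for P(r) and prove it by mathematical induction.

We claim P(r) = r(2r^2 - 3r + 4) for all r ≥ 1.
When r = 1: P(1) = 3, and the closed form gives 3. They agree.
Suppose the result is true for r = j, so P(j) = j(2j^2 - 3j + 4).
Then P(j+1) = P(j) + (6j^2 + 3) = (j(2j^2 - 3j + 4)) + (6j^2 + 3).
Simplifying, P(j+1) = (j + 1)(2j^2 + j + 3) = (j+1)(2(j+1)^2 - 3(j+1) + 4),
which is the closed form with r = j+1.
By induction, the statement is established for all r ≥ 1.

P(r) = r(2r^2 - 3r + 4)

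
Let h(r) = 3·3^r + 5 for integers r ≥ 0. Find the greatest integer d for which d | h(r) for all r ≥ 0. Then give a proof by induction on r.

Computing the first values: h(0) = 8 and h(1) = 14; gcd(8, 14) = 2, so d ≤ 2.
We prove 2 | 3·3^r + 5 for all r ≥ 0 by induction on r.
When r = 0: h(0) = 8 = 2·(4), so 2 | h(0).
Inductive step: suppose the statement holds for some j ≥ 0, i.e. 2 | h(j). Then
h(j+1) = 3·3^(j+1) + 5 = 3·(3·3^j + 5) - 10 = 3·h(j) - 10. The first term is divisible by 2 by the inductive hypothesis, and -10 is divisible by 2. Hence 2 | h(j+1).
Hence, by induction on r, the claim holds for every r ≥ 0.
Therefore the largest such d is 2.

d = 2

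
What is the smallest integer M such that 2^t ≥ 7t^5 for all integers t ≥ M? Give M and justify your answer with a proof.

M = 27

At t = 26: 67108864 < 83169632, so the inequality fails and M ≥ 27. We prove 2^t ≥ 7t^5 for all t ≥ 27.
Base step (t = 27): 2^t = 134217728 and 7t^5 = 100442349, so 134217728 ≥ 100442349.
Inductive step: suppose the statement holds for some p ≥ 27, so 2^p ≥ 7p^5.
Then 2^(p + 1) = 2·(2^p) ≥ 2·(7p^5).
Also, for p ≥ 27 we have 2·(7p^5) ≥ 7(p+1)^5, since 2 ≥ (1 + 1/p)^5 for all p ≥ 27.
Combining, 2^(p + 1) ≥ 7(p+1)^5.
This completes the induction.
Hence the smallest such M is 27.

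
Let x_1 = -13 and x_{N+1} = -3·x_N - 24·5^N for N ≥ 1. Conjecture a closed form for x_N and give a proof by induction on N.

x_N = 2(-3)^(N - 1) - 3·5^N

Computing the first terms: x_1 = -13, x_2 = -81, x_3 = -357. This suggests x_N = 2(-3)^(N - 1) - 3·5^N.
Base step (N = 1): the formula gives -13 = -13 = x_1.
Inductive step: assume the claim holds for N = i, so x_i = 2(-3)^(i - 1) - 3·5^i.
Then x_{i+1} = -3·x_i - 24·5^i = -3·(2(-3)^(i - 1) - 3·5^i) - 24·5^i = 2(-3)^i - 3·5^(i + 1) = 2(-3)^((i+1) - 1) - 3·5^(i+1),
which is the claimed formula at N = i+1.
By the principle of mathematical induction, the result holds for all N ≥ 1.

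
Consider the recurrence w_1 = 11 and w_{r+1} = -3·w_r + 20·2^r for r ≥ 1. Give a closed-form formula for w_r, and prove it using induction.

w_r = -(-3)^r + 2^(r + 2)

Computing the first terms: w_1 = 11, w_2 = 7, w_3 = 59. This suggests w_r = -(-3)^r + 2^(r + 2).
When r = 1: the formula gives 11 = 11 = w_1.
Inductive step: suppose the statement holds for some j ≥ 1, so w_j = -(-3)^j + 2^(j + 2).
Then w_{j+1} = -3·w_j + 20·2^j = -3·(-(-3)^j + 2^(j + 2)) + 20·2^j = -(-3)^(j + 1) + 2^(j + 3) = -(-3)^(j+1) + 2^((j+1) + 2),
which is the claimed formula at r = j+1.
By the principle of mathematical induction, the result holds for all r ≥ 1.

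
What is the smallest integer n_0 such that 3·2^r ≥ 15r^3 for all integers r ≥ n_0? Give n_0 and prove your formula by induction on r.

n_0 = 14

At r = 13: 24576 < 32955, so the inequality fails and n_0 ≥ 14. We prove 3·2^r ≥ 15r^3 for all r ≥ 14.
Base step (r = 14): 3·2^r = 49152 and 15r^3 = 41160, so 49152 ≥ 41160.
Inductive step: assume the claim holds for r = p, so 3·2^p ≥ 15p^3.
Then 3·2^(p + 1) = 2·(3·2^p) ≥ 2·(15p^3).
Also, for p ≥ 14 we have 2·(15p^3) ≥ 15(p+1)^3, since 2 ≥ (1 + 1/p)^3 for all p ≥ 14.
Combining, 3·2^(p + 1) ≥ 15(p+1)^3.
By the principle of mathematical induction, the result holds for all r ≥ 14.
Hence the smallest such n_0 is 14.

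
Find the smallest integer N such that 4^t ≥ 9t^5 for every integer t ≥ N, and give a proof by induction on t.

At t = 9: 262144 < 531441, so the inequality fails and N ≥ 10. We prove 4^t ≥ 9t^5 for all t ≥ 10.
Base step (t = 10): 4^t = 1048576 and 9t^5 = 900000, so 1048576 ≥ 900000.
Inductive step: suppose the statement holds for some p ≥ 10, so 4^p ≥ 9p^5.
Then 4^(p + 1) = 4·(4^p) ≥ 4·(9p^5).
Also, for p ≥ 10 we have 4·(9p^5) ≥ 9(p+1)^5, since 4 ≥ (1 + 1/p)^5 for all p ≥ 10.
Combining, 4^(p + 1) ≥ 9(p+1)^5.
This completes the induction.
Hence the smallest such N is 10.

N = 10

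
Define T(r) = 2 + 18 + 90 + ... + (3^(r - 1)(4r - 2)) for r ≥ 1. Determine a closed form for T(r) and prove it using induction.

T(r) = 2·3^r(r - 1) + 2

We claim T(r) = 2·3^r(r - 1) + 2 for all r ≥ 1.
When r = 1: T(1) = 2, and the closed form gives 2. They agree.
Inductive step: assume the claim holds for r = j, so T(j) = 2·3^j(j - 1) + 2.
Then T(j+1) = T(j) + (3^j(4j + 2)) = (2·3^j(j - 1) + 2) + (3^j(4j + 2)).
Simplifying, T(j+1) = 6·3^j·j + 2 = 2·3^(j+1)((j+1) - 1) + 2,
which is the closed form with r = j+1.
By the principle of mathematical induction, the result holds for all r ≥ 1.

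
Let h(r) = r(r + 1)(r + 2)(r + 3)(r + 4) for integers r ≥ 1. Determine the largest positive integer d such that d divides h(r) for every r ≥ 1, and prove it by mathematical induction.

d = 120

Computing the first values: h(1) = 120 and h(2) = 720; gcd(120, 720) = 120, so d ≤ 120.
We prove 120 | r(r + 1)(r + 2)(r + 3)(r + 4) for all r ≥ 1 by induction on r.
For the base case r = 1: h(1) = 120 = 120·(1), so 120 | h(1).
For the inductive step, assume it holds for an arbitrary j ≥ 1, i.e. 120 | h(j). Then
h(j+1) − h(j) = (j+1)·(j+2)·(j+3)·(j+4)·(j+5) − j·(j+1)·(j+2)·(j+3)·(j+4) = (j+1)·(j+2)·(j+3)·(j+4)·[(j+5) − j] = 5·(j+1)·(j+2)·(j+3)·(j+4). The product of 4 consecutive integers is divisible by (4)! = 24, so h(j+1) − h(j) is divisible by 5·24 = 120. By the inductive hypothesis 120 | h(j), hence 120 | h(j+1).
This completes the induction.
Therefore the largest such d is 120.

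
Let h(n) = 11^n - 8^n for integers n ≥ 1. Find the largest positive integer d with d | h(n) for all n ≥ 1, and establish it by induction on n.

d = 3

Computing the first values: h(1) = 3 and h(2) = 57; gcd(3, 57) = 3, so d ≤ 3.
We prove 3 | 11^n - 8^n for all n ≥ 1 by induction on n.
Base case (n = 1): h(1) = 3 = 3·(1), so 3 | h(1).
For the inductive step, assume it holds for an arbitrary r ≥ 1, i.e. 3 | h(r). Then
11^{r+1} − 8^{r+1} = 11·11^r − 8·8^r = 11·(11^r − 8^r) + (3)·8^r. The first term is divisible by 3 by the inductive hypothesis, and the second term (3)·8^r is divisible by 3 since 3 | 3. Hence 3 | h(r+1).
Hence, by induction on n, the claim holds for every n ≥ 1.
Therefore the largest such d is 3.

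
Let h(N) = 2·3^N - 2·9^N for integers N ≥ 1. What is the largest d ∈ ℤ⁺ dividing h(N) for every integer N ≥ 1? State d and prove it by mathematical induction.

d = 12

Computing the first values: h(1) = -12 and h(2) = -144; gcd(-12, -144) = 12, so d ≤ 12.
We prove 12 | 2·3^N - 2·9^N for all N ≥ 1 by induction on N.
Base case (N = 1): h(1) = -12 = 12·(-1), so 12 | h(1).
For the inductive step, assume it holds for an arbitrary i ≥ 1, i.e. 12 | h(i). Then
h(i+1) − 9·h(i) = (2·3^(i+1) - 2·9^(i+1)) − 9·(2·3^i - 2·9^i) = (2)·3^i·(3 − 9) = (-12)·3^i. Since 12 | h(i) by the inductive hypothesis, 12 | 9·h(i); and 12 | -12 since -12 = 12·-1. Therefore 12 | h(i+1).
By induction, the statement is established for all N ≥ 1.
Therefore the largest such d is 12.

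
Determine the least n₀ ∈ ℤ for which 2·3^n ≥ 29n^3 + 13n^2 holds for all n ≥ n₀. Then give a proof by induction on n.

At n = 8: 13122 < 15680, so the inequality fails and n₀ ≥ 9. We prove 2·3^n ≥ 29n^3 + 13n^2 for all n ≥ 9.
Base step (n = 9): 2·3^n = 39366 and 29n^3 + 13n^2 = 22194, so 39366 ≥ 22194.
Inductive step: assume the claim holds for n = p, so 2·3^p ≥ 29p^3 + 13p^2.
Then 2·3^(p + 1) = 3·(2·3^p) ≥ 3·(29p^3 + 13p^2).
Also, for p ≥ 9 we have 3·(29p^3 + 13p^2) ≥ 29(p+1)^3 + 13(p+1)^2, since 3·(29p^3 + 13p^2) − (29(p+1)^3 + 13(p+1)^2) = 58p^3 - 61p^2 - 113p - 42, which is nonnegative for all p ≥ 9.
Combining, 2·3^(p + 1) ≥ 29(p+1)^3 + 13(p+1)^2.
By induction, the statement is established for all n ≥ 9.
Hence the smallest such n₀ is 9.

n₀ = 9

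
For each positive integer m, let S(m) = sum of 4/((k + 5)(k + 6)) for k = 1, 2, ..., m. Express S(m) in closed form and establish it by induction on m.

We claim S(m) = 2m/(3(m + 6)) for all m ≥ 1.
For the base case m = 1: S(1) = 2/21, and the closed form gives 2/21. They agree.
Inductive step: suppose the statement holds for some k ≥ 1, so S(k) = 2k/(3(k + 6)).
Then S(k+1) = S(k) + (4/((k + 6)(k + 7))) = (2k/(3(k + 6))) + (4/((k + 6)(k + 7))).
Simplifying, S(k+1) = 2(k + 1)/(3(k + 7)) = 2(k+1)/(3((k+1) + 6)),
which is the closed form with m = k+1.
Hence, by induction on m, the claim holds for every m ≥ 1.

S(m) = 2m/(3(m + 6))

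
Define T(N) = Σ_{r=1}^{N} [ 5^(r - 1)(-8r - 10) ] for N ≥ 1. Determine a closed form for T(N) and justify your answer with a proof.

T(N) = -2·5^N(N + 1) + 2

We claim T(N) = -2·5^N(N + 1) + 2 for all N ≥ 1.
When N = 1: T(1) = -18, and the closed form gives -18. They agree.
Suppose the result is true for N = r, so T(r) = -2·5^r(r + 1) + 2.
Then T(r+1) = T(r) + (5^r(-8r - 18)) = (-2·5^r(r + 1) + 2) + (5^r(-8r - 18)).
Simplifying, T(r+1) = -10·5^r·r - 20·5^r + 2 = -2·5^(r+1)((r+1) + 1) + 2,
which is the closed form with N = r+1.
Hence, by induction on N, the claim holds for every N ≥ 1.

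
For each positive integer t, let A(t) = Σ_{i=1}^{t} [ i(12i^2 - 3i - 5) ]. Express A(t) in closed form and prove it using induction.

A(t) = t(t + 1)(3t^2 + 2t - 3)

We claim A(t) = t(t + 1)(3t^2 + 2t - 3) for all t ≥ 1.
When t = 1: A(1) = 4, and the closed form gives 4. They agree.
Inductive step: assume the claim holds for t = i, so A(i) = i(3i^3 + 5i^2 - i - 3).
Then A(i+1) = A(i) + (12i^3 + 33i^2 + 25i + 4) = (i(3i^3 + 5i^2 - i - 3)) + (12i^3 + 33i^2 + 25i + 4).
Simplifying, A(i+1) = (i + 1)(i + 2)(3i^2 + 8i + 2) = (i+1)((i+1) + 1)(3(i+1)^2 + 2(i+1) - 3),
which is the closed form with t = i+1.
By the principle of mathematical induction, the result holds for all t ≥ 1.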